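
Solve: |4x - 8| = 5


An absolute value equation |expr| = 5 gives two cases:
Case 1: 4x - 8 = 5
  4x = 13, so x = 13/4
Case 2: 4x - 8 = -5
  4x = 3, so x = 3/4

x = 3/4, x = 13/4


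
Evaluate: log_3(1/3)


We need the exponent such that 3^? = 1/3
3^(-1) = 1/3^1 = 1/3
Therefore log_3(1/3) = -1

-1


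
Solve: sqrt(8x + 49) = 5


Square both sides: 8x + 49 = 5^2 = 25
8x = 25 - 49 = -24
x = -3
Check: sqrt(8*(-3) + 49) = sqrt(25) = 5 ✓

x = -3


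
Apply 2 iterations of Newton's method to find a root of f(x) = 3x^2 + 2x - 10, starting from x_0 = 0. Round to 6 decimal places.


Newton's method: x_(n+1) = x_n - f(x_n)/f'(x_n)
f(x) = 3x^2 + 2x - 10
f'(x) = 6x + 2

Iteration 1:
  f(0.000000) = -10.000000
  f'(0.000000) = 2.000000
  x_1 = 0.000000 - (-10.000000)/(2.000000) = 5.000000

Iteration 2:
  f(5.000000) = 75.000000
  f'(5.000000) = 32.000000
  x_2 = 5.000000 - (75.000000)/(32.000000) = 2.656250

x_2 = 2.656250


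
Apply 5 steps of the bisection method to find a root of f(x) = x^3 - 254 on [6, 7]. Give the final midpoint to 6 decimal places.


f(x) = x^3 - 254
f(6) = -38 < 0
f(7) = 89 > 0

Step 1: midpoint = (6.000000 + 7.000000)/2 = 6.500000
  f(6.500000) = 20.625000
  f(mid) > 0, so root is in [6.000000, 6.500000]

Step 2: midpoint = (6.000000 + 6.500000)/2 = 6.250000
  f(6.250000) = -9.859375
  f(mid) < 0, so root is in [6.250000, 6.500000]

Step 3: midpoint = (6.250000 + 6.500000)/2 = 6.375000
  f(6.375000) = 5.083984
  f(mid) > 0, so root is in [6.250000, 6.375000]

Step 4: midpoint = (6.250000 + 6.375000)/2 = 6.312500
  f(6.312500) = -2.461670
  f(mid) < 0, so root is in [6.312500, 6.375000]

Step 5: midpoint = (6.312500 + 6.375000)/2 = 6.343750
  f(6.343750) = 1.292572
  f(mid) > 0, so root is in [6.312500, 6.343750]

midpoint = 6.343750


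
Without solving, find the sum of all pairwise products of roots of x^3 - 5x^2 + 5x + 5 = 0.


By Vieta's formulas for x^3 + bx^2 + cx + d = 0:
  r1 + r2 + r3 = -b/a = 5
  r1*r2 + r1*r3 + r2*r3 = c/a = 5
  r1*r2*r3 = -d/a = -5


Sum of pairwise products = 5


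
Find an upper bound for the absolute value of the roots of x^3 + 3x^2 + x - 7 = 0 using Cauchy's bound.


Cauchy's bound: all roots r satisfy |r| <= 1 + max(|a_i/a_n|) for i = 0,...,n-1
where a_n is the leading coefficient.

Coefficients: [1, 3, 1, -7]
Leading coefficient a_n = 1
Ratios |a_i/a_n|: 3, 1, 7
Maximum ratio: 7
Cauchy's bound: |r| <= 1 + 7 = 8

Upper bound = 8


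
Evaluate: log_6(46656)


We need the exponent such that 6^? = 46656
6^6 = 46656
Therefore log_6(46656) = 6

6


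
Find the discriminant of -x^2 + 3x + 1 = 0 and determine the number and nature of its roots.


For ax^2 + bx + c = 0, discriminant D = b^2 - 4ac
Here a = -1, b = 3, c = 1
D = (3)^2 - 4(-1)(1) = 9 + 4 = 13

D = 13 > 0 but not a perfect square
The equation has 2 distinct real irrational roots.

Discriminant = 13, 2 distinct real irrational roots


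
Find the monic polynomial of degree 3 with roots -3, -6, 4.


A monic polynomial with roots -3, -6, 4 is:
p(x) = (x + 3)(x + 6)(x - 4)
After multiplying by (x + 3): x + 3
After multiplying by (x + 6): x^2 + 9x + 18
After multiplying by (x - 4): x^3 + 5x^2 - 18x - 72

x^3 + 5x^2 - 18x - 72


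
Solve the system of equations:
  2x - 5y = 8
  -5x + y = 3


Using Cramer's rule:
Determinant D = (2)(1) - (-5)(-5) = 2 - 25 = -23
Dx = (8)(1) - (3)(-5) = 8 + 15 = 23
Dy = (2)(3) - (-5)(8) = 6 + 40 = 46
x = Dx/D = 23/-23 = -1
y = Dy/D = 46/-23 = -2

x = -1, y = -2


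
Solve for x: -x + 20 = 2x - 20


Starting with: -x + 20 = 2x - 20
Move all x terms to left: (-1 - 2)x = -20 - 20
Simplify: -3x = -40
Divide both sides by -3: x = 40/3

x = 40/3


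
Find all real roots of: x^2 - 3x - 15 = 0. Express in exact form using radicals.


Using the quadratic formula: x = (-b ± sqrt(b^2 - 4ac)) / (2a)
Here a = 1, b = -3, c = -15
Discriminant = b^2 - 4ac = (-3)^2 - 4(1)(-15) = 9 + 60 = 69
Since discriminant = 69 > 0, there are two real roots.
x = (3 ± sqrt(69)) / 2
Numerically: x ≈ 5.6533 or x ≈ -2.6533

x = (3 + sqrt(69)) / 2 or x = (3 - sqrt(69)) / 2


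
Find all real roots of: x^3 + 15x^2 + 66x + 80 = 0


Let p(x) = x^3 + 15x^2 + 66x + 80. By the rational root theorem (leading coefficient 1), any rational root is an integer divisor of 80: try ±1, ±2, ... in turn.
Test x = 1: value = 162 ≠ 0.
Test x = -1: value = 28 ≠ 0.
Test x = 2: value = 280 ≠ 0.
Test x = -2: value = 0 ✓, so (x + 2) is a factor.
Synthetic division by (x + 2): bring down 1; 1(-2) + 15 = 13; 13(-2) + 66 = 40; 40(-2) + 80 = 0 → quotient x^2 + 13x + 40, remainder 0.
Solve the quadratic x^2 + 13x + 40 = 0: discriminant = 13^2 - 4(1)(40) = 169 - 160 = 9.
sqrt(9) = 3, so x = (-13 ± 3)/2: x = -5 or x = -8.

x = -8, x = -5, x = -2


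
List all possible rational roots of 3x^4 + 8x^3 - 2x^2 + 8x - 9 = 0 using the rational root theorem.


Rational root theorem: possible roots are ±p/q where:
  p divides the constant term (-9): p ∈ {1, 3, 9}
  q divides the leading coefficient (3): q ∈ {1, 3}

All possible rational roots: -9, -3, -1, -1/3, 1/3, 1, 3, 9

-9, -3, -1, -1/3, 1/3, 1, 3, 9


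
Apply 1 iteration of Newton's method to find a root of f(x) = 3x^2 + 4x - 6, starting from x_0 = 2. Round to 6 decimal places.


Newton's method: x_(n+1) = x_n - f(x_n)/f'(x_n)
f(x) = 3x^2 + 4x - 6
f'(x) = 6x + 4

Iteration 1:
  f(2.000000) = 14.000000
  f'(2.000000) = 16.000000
  x_1 = 2.000000 - (14.000000)/(16.000000) = 1.125000

x_1 = 1.125000


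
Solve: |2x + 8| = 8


An absolute value equation |expr| = 8 gives two cases:
Case 1: 2x + 8 = 8
  2x = 0, so x = 0
Case 2: 2x + 8 = -8
  2x = -16, so x = -8

x = -8, x = 0


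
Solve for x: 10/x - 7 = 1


Subtract -7 from both sides: 10/x = 8
Multiply both sides by x: 10 = 8 * x
Divide by 8: x = 5/4

x = 5/4


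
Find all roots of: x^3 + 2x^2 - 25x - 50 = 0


Let p(x) = x^3 + 2x^2 - 25x - 50. By the rational root theorem (leading coefficient 1), any rational root is an integer divisor of 50: try ±1, ±2, ... in turn.
Test x = 1: value = -72 ≠ 0.
Test x = -1: value = -24 ≠ 0.
Test x = 2: value = -84 ≠ 0.
Test x = -2: value = 0 ✓, so (x + 2) is a factor.
Synthetic division by (x + 2): bring down 1; 1(-2) + 2 = 0; 0(-2) - 25 = -25; (-25)(-2) - 50 = 0 → quotient x^2 - 25, remainder 0.
Solve the quadratic x^2 - 25 = 0: discriminant = 0^2 - 4(1)(-25) = 0 + 100 = 100.
sqrt(100) = 10, so x = (0 ± 10)/2: x = 5 or x = -5.
Collecting all roots found:

x = -5, x = -2, x = 5


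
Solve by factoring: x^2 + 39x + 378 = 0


We need two numbers that multiply to 378 and add to 39.
Those numbers are 21 and 18 (since 21 * 18 = 378 and 21 + 18 = 39).
So x^2 + 39x + 378 = (x + 21)(x + 18) = 0
Setting each factor to zero: x = -21 or x = -18

x = -21, x = -18


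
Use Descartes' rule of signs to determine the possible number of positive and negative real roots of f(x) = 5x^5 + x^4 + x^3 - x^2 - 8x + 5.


Descartes' rule of signs:

For positive roots, count sign changes in f(x) = 5x^5 + x^4 + x^3 - x^2 - 8x + 5:
Signs of coefficients: +, +, +, -, -, +
Number of sign changes: 2
Possible positive real roots: 2, 0

For negative roots, examine f(-x) = -5x^5 + x^4 - x^3 - x^2 + 8x + 5:
Signs of coefficients: -, +, -, -, +, +
Number of sign changes: 3
Possible negative real roots: 3, 1

Positive roots: 2 or 0; Negative roots: 3 or 1


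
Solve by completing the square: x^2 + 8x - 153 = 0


Start: x^2 + 8x - 153 = 0
Move constant: x^2 + 8x = 153
Half of 8 is 4, squared is 16
Add 16 to both sides: x^2 + 8x + 16 = 169
(x + 4)^2 = 169
x + 4 = ±13
x = -4 + 13 = 9 or x = -4 - 13 = -17

x = -17, x = 9


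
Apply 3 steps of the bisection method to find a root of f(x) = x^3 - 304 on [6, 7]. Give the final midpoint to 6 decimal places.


f(x) = x^3 - 304
f(6) = -88 < 0
f(7) = 39 > 0

Step 1: midpoint = (6.000000 + 7.000000)/2 = 6.500000
  f(6.500000) = -29.375000
  f(mid) < 0, so root is in [6.500000, 7.000000]

Step 2: midpoint = (6.500000 + 7.000000)/2 = 6.750000
  f(6.750000) = 3.546875
  f(mid) > 0, so root is in [6.500000, 6.750000]

Step 3: midpoint = (6.500000 + 6.750000)/2 = 6.625000
  f(6.625000) = -13.224609
  f(mid) < 0, so root is in [6.625000, 6.750000]

midpoint = 6.625000


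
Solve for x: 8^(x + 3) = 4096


Express both sides with the same base.
4096 = 8^4
Since the bases match, equate exponents: x + 3 = 4
So x = 4 - (3) = 1

x = 1


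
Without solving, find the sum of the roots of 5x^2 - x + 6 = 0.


By Vieta's formulas for ax^2 + bx + c = 0:
  Sum of roots = -b/a
  Product of roots = c/a

Here a = 5, b = -1, c = 6
Sum = -(-1)/5 = 1/5
Product = 6/5 = 6/5

Sum = 1/5


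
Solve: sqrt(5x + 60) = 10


Square both sides: 5x + 60 = 10^2 = 100
5x = 100 - 60 = 40
x = 8
Check: sqrt(5*8 + 60) = sqrt(100) = 10 ✓

x = 8


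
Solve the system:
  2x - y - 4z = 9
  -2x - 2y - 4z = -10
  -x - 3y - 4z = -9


Using Cramer's rule. Expand each determinant along the first row.
D  = 2*[(-2)*(-4) - (-4)*(-3)] - (-1)*[(-2)*(-4) - (-4)*(-1)] + (-4)*[(-2)*(-3) - (-2)*(-1)]
  = 2*(-4) - (-1)*(4) + (-4)*(4) = -20
Dx = 9*[(-2)*(-4) - (-4)*(-3)] - (-1)*[(-10)*(-4) - (-4)*(-9)] + (-4)*[(-10)*(-3) - (-2)*(-9)]
  = 9*(-4) - (-1)*(4) + (-4)*(12) = -80
Dy = 2*[(-10)*(-4) - (-4)*(-9)] - 9*[(-2)*(-4) - (-4)*(-1)] + (-4)*[(-2)*(-9) - (-10)*(-1)]
  = 2*(4) - 9*(4) + (-4)*(8) = -60
Dz = 2*[(-2)*(-9) - (-10)*(-3)] - (-1)*[(-2)*(-9) - (-10)*(-1)] + 9*[(-2)*(-3) - (-2)*(-1)]
  = 2*(-12) - (-1)*(8) + 9*(4) = 20
x = Dx/D = -80/-20 = 4, y = Dy/D = -60/-20 = 3, z = Dz/D = 20/-20 = -1
Check eq1: (2)(4) + (-1)(3) + (-4)(-1) = 9 = 9 ✓
Check eq2: (-2)(4) + (-2)(3) + (-4)(-1) = -10 = -10 ✓
Check eq3: (-1)(4) + (-3)(3) + (-4)(-1) = -9 = -9 ✓

x = 4, y = 3, z = -1


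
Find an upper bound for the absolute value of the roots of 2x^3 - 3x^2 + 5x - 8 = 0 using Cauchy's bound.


Cauchy's bound: all roots r satisfy |r| <= 1 + max(|a_i/a_n|) for i = 0,...,n-1
where a_n is the leading coefficient.

Coefficients: [2, -3, 5, -8]
Leading coefficient a_n = 2
Ratios |a_i/a_n|: 3/2, 5/2, 4
Maximum ratio: 4
Cauchy's bound: |r| <= 1 + 4 = 5

Upper bound = 5


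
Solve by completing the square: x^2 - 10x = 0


Start: x^2 - 10x + 0 = 0
Move constant: x^2 - 10x = 0
Half of -10 is -5, squared is 25
Add 25 to both sides: x^2 - 10x + 25 = 25
(x - 5)^2 = 25
x - 5 = ±5
x = 5 + 5 = 10 or x = 5 - 5 = 0

x = 0, x = 10


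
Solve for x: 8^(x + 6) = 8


Express both sides with the same base.
8 = 8^1
Since the bases match, equate exponents: x + 6 = 1
So x = 1 - (6) = -5

x = -5


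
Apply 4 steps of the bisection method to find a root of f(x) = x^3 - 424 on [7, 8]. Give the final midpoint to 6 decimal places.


f(x) = x^3 - 424
f(7) = -81 < 0
f(8) = 88 > 0

Step 1: midpoint = (7.000000 + 8.000000)/2 = 7.500000
  f(7.500000) = -2.125000
  f(mid) < 0, so root is in [7.500000, 8.000000]

Step 2: midpoint = (7.500000 + 8.000000)/2 = 7.750000
  f(7.750000) = 41.484375
  f(mid) > 0, so root is in [7.500000, 7.750000]

Step 3: midpoint = (7.500000 + 7.750000)/2 = 7.625000
  f(7.625000) = 19.322266
  f(mid) > 0, so root is in [7.500000, 7.625000]

Step 4: midpoint = (7.500000 + 7.625000)/2 = 7.562500
  f(7.562500) = 8.510010
  f(mid) > 0, so root is in [7.500000, 7.562500]

midpoint = 7.562500


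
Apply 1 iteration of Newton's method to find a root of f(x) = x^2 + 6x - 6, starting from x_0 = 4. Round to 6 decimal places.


Newton's method: x_(n+1) = x_n - f(x_n)/f'(x_n)
f(x) = x^2 + 6x - 6
f'(x) = 2x + 6

Iteration 1:
  f(4.000000) = 34.000000
  f'(4.000000) = 14.000000
  x_1 = 4.000000 - (34.000000)/(14.000000) = 1.571429

x_1 = 1.571429


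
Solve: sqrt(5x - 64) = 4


Square both sides: 5x - 64 = 4^2 = 16
5x = 16 + 64 = 80
x = 16
Check: sqrt(5*16 - 64) = sqrt(16) = 4 ✓

x = 16


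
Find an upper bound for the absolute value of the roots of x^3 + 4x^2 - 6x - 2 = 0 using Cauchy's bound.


Cauchy's bound: all roots r satisfy |r| <= 1 + max(|a_i/a_n|) for i = 0,...,n-1
where a_n is the leading coefficient.

Coefficients: [1, 4, -6, -2]
Leading coefficient a_n = 1
Ratios |a_i/a_n|: 4, 6, 2
Maximum ratio: 6
Cauchy's bound: |r| <= 1 + 6 = 7

Upper bound = 7


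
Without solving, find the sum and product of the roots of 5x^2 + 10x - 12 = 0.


By Vieta's formulas for ax^2 + bx + c = 0:
  Sum of roots = -b/a
  Product of roots = c/a

Here a = 5, b = 10, c = -12
Sum = -(10)/5 = -2
Product = -12/5 = -12/5

Sum = -2, Product = -12/5


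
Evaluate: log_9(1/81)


We need the exponent such that 9^? = 1/81
9^(-2) = 1/9^2 = 1/81
Therefore log_9(1/81) = -2

-2


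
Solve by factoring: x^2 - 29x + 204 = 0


We need two numbers that multiply to 204 and add to -29.
Those numbers are -17 and -12 (since (-17) * (-12) = 204 and (-17) + (-12) = -29).
So x^2 - 29x + 204 = (x - 17)(x - 12) = 0
Setting each factor to zero: x = 17 or x = 12

x = 12, x = 17


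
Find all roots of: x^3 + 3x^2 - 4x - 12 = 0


Let p(x) = x^3 + 3x^2 - 4x - 12. By the rational root theorem (leading coefficient 1), any rational root is an integer divisor of 12: try ±1, ±2, ... in turn.
Test x = 1: value = -12 ≠ 0.
Test x = -1: value = -6 ≠ 0.
Test x = 2: value = 0 ✓, so (x - 2) is a factor.
Synthetic division by (x - 2): bring down 1; 1(2) + 3 = 5; 5(2) - 4 = 6; 6(2) - 12 = 0 → quotient x^2 + 5x + 6, remainder 0.
Solve the quadratic x^2 + 5x + 6 = 0: discriminant = 5^2 - 4(1)(6) = 25 - 24 = 1.
sqrt(1) = 1, so x = (-5 ± 1)/2: x = -2 or x = -3.
Collecting all roots found:

x = -3, x = -2, x = 2


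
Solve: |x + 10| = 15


An absolute value equation |expr| = 15 gives two cases:
Case 1: x + 10 = 15
  x = 5, so x = 5
Case 2: x + 10 = -15
  x = -25, so x = -25

x = -25, x = 5


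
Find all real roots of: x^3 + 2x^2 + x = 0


The constant term is 0, so x = 0 is a root. Factor out x:
  x(x^2 + 2x + 1) = 0
Solve the quadratic x^2 + 2x + 1 = 0: discriminant = 2^2 - 4(1)(1) = 4 - 4 = 0.
Discriminant = 0, so a double root: x = -2/2 = -1.

x = -1 (multiplicity 2), x = 0


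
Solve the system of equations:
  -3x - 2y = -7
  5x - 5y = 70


Using Cramer's rule:
Determinant D = (-3)(-5) - (5)(-2) = 15 + 10 = 25
Dx = (-7)(-5) - (70)(-2) = 35 + 140 = 175
Dy = (-3)(70) - (5)(-7) = -210 + 35 = -175
x = Dx/D = 175/25 = 7
y = Dy/D = -175/25 = -7

x = 7, y = -7


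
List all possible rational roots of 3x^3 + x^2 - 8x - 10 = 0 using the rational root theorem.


Rational root theorem: possible roots are ±p/q where:
  p divides the constant term (-10): p ∈ {1, 2, 5, 10}
  q divides the leading coefficient (3): q ∈ {1, 3}

All possible rational roots: -10, -5, -10/3, -2, -5/3, -1, -2/3, -1/3, 1/3, 2/3, 1, 5/3, 2, 10/3, 5, 10

-10, -5, -10/3, -2, -5/3, -1, -2/3, -1/3, 1/3, 2/3, 1, 5/3, 2, 10/3, 5, 10


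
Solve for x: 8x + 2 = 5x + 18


Starting with: 8x + 2 = 5x + 18
Move all x terms to left: (8 - 5)x = 18 - 2
Simplify: 3x = 16
Divide both sides by 3: x = 16/3

x = 16/3


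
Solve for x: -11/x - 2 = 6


Subtract -2 from both sides: -11/x = 8
Multiply both sides by x: -11 = 8 * x
Divide by 8: x = -11/8

x = -11/8


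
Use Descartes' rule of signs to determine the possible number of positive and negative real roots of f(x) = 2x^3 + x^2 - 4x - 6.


Descartes' rule of signs:

For positive roots, count sign changes in f(x) = 2x^3 + x^2 - 4x - 6:
Signs of coefficients: +, +, -, -
Number of sign changes: 1
Possible positive real roots: 1

For negative roots, examine f(-x) = -2x^3 + x^2 + 4x - 6:
Signs of coefficients: -, +, +, -
Number of sign changes: 2
Possible negative real roots: 2, 0

Positive roots: 1; Negative roots: 2 or 0


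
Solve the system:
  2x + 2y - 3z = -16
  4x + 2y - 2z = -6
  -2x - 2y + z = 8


Using Cramer's rule. Expand each determinant along the first row.
D  = 2*[2*1 - (-2)*(-2)] - 2*[4*1 - (-2)*(-2)] + (-3)*[4*(-2) - 2*(-2)]
  = 2*(-2) - 2*(0) + (-3)*(-4) = 8
Dx = (-16)*[2*1 - (-2)*(-2)] - 2*[(-6)*1 - (-2)*8] + (-3)*[(-6)*(-2) - 2*8]
  = (-16)*(-2) - 2*(10) + (-3)*(-4) = 24
Dy = 2*[(-6)*1 - (-2)*8] - (-16)*[4*1 - (-2)*(-2)] + (-3)*[4*8 - (-6)*(-2)]
  = 2*(10) - (-16)*(0) + (-3)*(20) = -40
Dz = 2*[2*8 - (-6)*(-2)] - 2*[4*8 - (-6)*(-2)] + (-16)*[4*(-2) - 2*(-2)]
  = 2*(4) - 2*(20) + (-16)*(-4) = 32
x = Dx/D = 24/8 = 3, y = Dy/D = -40/8 = -5, z = Dz/D = 32/8 = 4
Check eq1: (2)(3) + (2)(-5) + (-3)(4) = -16 = -16 ✓
Check eq2: (4)(3) + (2)(-5) + (-2)(4) = -6 = -6 ✓
Check eq3: (-2)(3) + (-2)(-5) + (1)(4) = 8 = 8 ✓

x = 3, y = -5, z = 4


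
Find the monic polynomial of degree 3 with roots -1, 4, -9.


A monic polynomial with roots -1, 4, -9 is:
p(x) = (x + 1)(x - 4)(x + 9)
After multiplying by (x + 1): x + 1
After multiplying by (x - 4): x^2 - 3x - 4
After multiplying by (x + 9): x^3 + 6x^2 - 31x - 36

x^3 + 6x^2 - 31x - 36


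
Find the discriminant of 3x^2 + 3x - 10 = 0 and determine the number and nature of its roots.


For ax^2 + bx + c = 0, discriminant D = b^2 - 4ac
Here a = 3, b = 3, c = -10
D = (3)^2 - 4(3)(-10) = 9 + 120 = 129

D = 129 > 0 but not a perfect square
The equation has 2 distinct real irrational roots.

Discriminant = 129, 2 distinct real irrational roots


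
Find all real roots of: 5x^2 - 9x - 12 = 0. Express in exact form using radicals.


Using the quadratic formula: x = (-b ± sqrt(b^2 - 4ac)) / (2a)
Here a = 5, b = -9, c = -12
Discriminant = b^2 - 4ac = (-9)^2 - 4(5)(-12) = 81 + 240 = 321
Since discriminant = 321 > 0, there are two real roots.
x = (9 ± sqrt(321)) / 10
Numerically: x ≈ 2.6916 or x ≈ -0.8916

x = (9 + sqrt(321)) / 10 or x = (9 - sqrt(321)) / 10


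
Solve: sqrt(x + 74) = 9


Square both sides: x + 74 = 9^2 = 81
x = 81 - 74 = 7
x = 7
Check: sqrt(1*7 + 74) = sqrt(81) = 9 ✓

x = 7


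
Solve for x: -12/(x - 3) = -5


Multiply both sides by (x - 3): -12 = -5(x - 3)
Distribute: -12 = -5x + 15
-5x = -12 - 15 = -27
x = 27/5

x = 27/5


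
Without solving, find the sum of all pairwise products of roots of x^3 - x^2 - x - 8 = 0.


By Vieta's formulas for x^3 + bx^2 + cx + d = 0:
  r1 + r2 + r3 = -b/a = 1
  r1*r2 + r1*r3 + r2*r3 = c/a = -1
  r1*r2*r3 = -d/a = 8


Sum of pairwise products = -1


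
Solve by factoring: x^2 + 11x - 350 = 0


We need two numbers that multiply to -350 and add to 11.
Those numbers are 25 and -14 (since 25 * (-14) = -350 and 25 + (-14) = 11).
So x^2 + 11x - 350 = (x + 25)(x - 14) = 0
Setting each factor to zero: x = -25 or x = 14

x = -25, x = 14


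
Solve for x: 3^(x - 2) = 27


Express both sides with the same base.
27 = 3^3
Since the bases match, equate exponents: x - 2 = 3
So x = 3 - (-2) = 5

x = 5


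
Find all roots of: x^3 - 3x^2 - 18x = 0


The constant term is 0, so x = 0 is a root. Factor out x:
  x^2 - 3x - 18 = 0
Solve the quadratic x^2 - 3x - 18 = 0: discriminant = (-3)^2 - 4(1)(-18) = 9 + 72 = 81.
sqrt(81) = 9, so x = (3 ± 9)/2: x = 6 or x = -3.
Collecting all roots found:

x = -3, x = 0, x = 6


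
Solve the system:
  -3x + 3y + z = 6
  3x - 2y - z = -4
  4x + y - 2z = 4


Using Cramer's rule. Expand each determinant along the first row.
D  = (-3)*[(-2)*(-2) - (-1)*1] - 3*[3*(-2) - (-1)*4] + 1*[3*1 - (-2)*4]
  = (-3)*(5) - 3*(-2) + 1*(11) = 2
Dx = 6*[(-2)*(-2) - (-1)*1] - 3*[(-4)*(-2) - (-1)*4] + 1*[(-4)*1 - (-2)*4]
  = 6*(5) - 3*(12) + 1*(4) = -2
Dy = (-3)*[(-4)*(-2) - (-1)*4] - 6*[3*(-2) - (-1)*4] + 1*[3*4 - (-4)*4]
  = (-3)*(12) - 6*(-2) + 1*(28) = 4
Dz = (-3)*[(-2)*4 - (-4)*1] - 3*[3*4 - (-4)*4] + 6*[3*1 - (-2)*4]
  = (-3)*(-4) - 3*(28) + 6*(11) = -6
x = Dx/D = -2/2 = -1, y = Dy/D = 4/2 = 2, z = Dz/D = -6/2 = -3
Check eq1: (-3)(-1) + (3)(2) + (1)(-3) = 6 = 6 ✓
Check eq2: (3)(-1) + (-2)(2) + (-1)(-3) = -4 = -4 ✓
Check eq3: (4)(-1) + (1)(2) + (-2)(-3) = 4 = 4 ✓

x = -1, y = 2, z = -3


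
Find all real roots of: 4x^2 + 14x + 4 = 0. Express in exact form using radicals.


Using the quadratic formula: x = (-b ± sqrt(b^2 - 4ac)) / (2a)
Here a = 4, b = 14, c = 4
Discriminant = b^2 - 4ac = 14^2 - 4(4)(4) = 196 - 64 = 132
Since discriminant = 132 > 0, there are two real roots.
x = (-14 ± 2*sqrt(33)) / 8
Simplifying: x = (-7 ± sqrt(33)) / 4
Numerically: x ≈ -0.3139 or x ≈ -3.1861

x = (-7 + sqrt(33)) / 4 or x = (-7 - sqrt(33)) / 4


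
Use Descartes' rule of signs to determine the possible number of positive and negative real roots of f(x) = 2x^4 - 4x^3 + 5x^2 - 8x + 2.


Descartes' rule of signs:

For positive roots, count sign changes in f(x) = 2x^4 - 4x^3 + 5x^2 - 8x + 2:
Signs of coefficients: +, -, +, -, +
Number of sign changes: 4
Possible positive real roots: 4, 2, 0

For negative roots, examine f(-x) = 2x^4 + 4x^3 + 5x^2 + 8x + 2:
Signs of coefficients: +, +, +, +, +
Number of sign changes: 0
Possible negative real roots: 0

Positive roots: 4 or 2 or 0; Negative roots: 0


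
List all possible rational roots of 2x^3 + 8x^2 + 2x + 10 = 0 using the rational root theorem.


Rational root theorem: possible roots are ±p/q where:
  p divides the constant term (10): p ∈ {1, 2, 5, 10}
  q divides the leading coefficient (2): q ∈ {1, 2}

All possible rational roots: -10, -5, -5/2, -2, -1, -1/2, 1/2, 1, 2, 5/2, 5, 10

-10, -5, -5/2, -2, -1, -1/2, 1/2, 1, 2, 5/2, 5, 10


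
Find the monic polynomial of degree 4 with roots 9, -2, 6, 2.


A monic polynomial with roots 9, -2, 6, 2 is:
p(x) = (x - 9)(x + 2)(x - 6)(x - 2)
After multiplying by (x - 9): x - 9
After multiplying by (x + 2): x^2 - 7x - 18
After multiplying by (x - 6): x^3 - 13x^2 + 24x + 108
After multiplying by (x - 2): x^4 - 15x^3 + 50x^2 + 60x - 216

x^4 - 15x^3 + 50x^2 + 60x - 216


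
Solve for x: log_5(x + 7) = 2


Convert to exponential form: x + 7 = 5^2 = 25
x = 25 - 7 = 18
Check: log_5(18 + 7) = log_5(25) = log_5(25) = 2 ✓

x = 18


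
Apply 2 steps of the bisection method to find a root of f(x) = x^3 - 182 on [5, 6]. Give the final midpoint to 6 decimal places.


f(x) = x^3 - 182
f(5) = -57 < 0
f(6) = 34 > 0

Step 1: midpoint = (5.000000 + 6.000000)/2 = 5.500000
  f(5.500000) = -15.625000
  f(mid) < 0, so root is in [5.500000, 6.000000]

Step 2: midpoint = (5.500000 + 6.000000)/2 = 5.750000
  f(5.750000) = 8.109375
  f(mid) > 0, so root is in [5.500000, 5.750000]

midpoint = 5.750000


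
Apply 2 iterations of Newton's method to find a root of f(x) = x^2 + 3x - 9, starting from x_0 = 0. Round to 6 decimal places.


Newton's method: x_(n+1) = x_n - f(x_n)/f'(x_n)
f(x) = x^2 + 3x - 9
f'(x) = 2x + 3

Iteration 1:
  f(0.000000) = -9.000000
  f'(0.000000) = 3.000000
  x_1 = 0.000000 - (-9.000000)/(3.000000) = 3.000000

Iteration 2:
  f(3.000000) = 9.000000
  f'(3.000000) = 9.000000
  x_2 = 3.000000 - (9.000000)/(9.000000) = 2.000000

x_2 = 2.000000


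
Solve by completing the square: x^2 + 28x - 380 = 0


Start: x^2 + 28x - 380 = 0
Move constant: x^2 + 28x = 380
Half of 28 is 14, squared is 196
Add 196 to both sides: x^2 + 28x + 196 = 576
(x + 14)^2 = 576
x + 14 = ±24
x = -14 + 24 = 10 or x = -14 - 24 = -38

x = -38, x = 10


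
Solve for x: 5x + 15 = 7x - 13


Starting with: 5x + 15 = 7x - 13
Move all x terms to left: (5 - 7)x = -13 - 15
Simplify: -2x = -28
Divide both sides by -2: x = 14

x = 14


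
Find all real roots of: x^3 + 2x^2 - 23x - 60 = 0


Let p(x) = x^3 + 2x^2 - 23x - 60. By the rational root theorem (leading coefficient 1), any rational root is an integer divisor of 60: try ±1, ±2, ... in turn.
Test x = 1: value = -80 ≠ 0.
Test x = -1: value = -36 ≠ 0.
Test x = 2: value = -90 ≠ 0.
Test x = -2: value = -14 ≠ 0.
Test x = 3: value = -84 ≠ 0.
Test x = -3: value = 0 ✓, so (x + 3) is a factor.
Synthetic division by (x + 3): bring down 1; 1(-3) + 2 = -1; (-1)(-3) - 23 = -20; (-20)(-3) - 60 = 0 → quotient x^2 - x - 20, remainder 0.
Solve the quadratic x^2 - x - 20 = 0: discriminant = (-1)^2 - 4(1)(-20) = 1 + 80 = 81.
sqrt(81) = 9, so x = (1 ± 9)/2: x = 5 or x = -4.

x = -4, x = -3, x = 5


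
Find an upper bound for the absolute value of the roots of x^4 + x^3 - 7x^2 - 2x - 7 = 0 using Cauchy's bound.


Cauchy's bound: all roots r satisfy |r| <= 1 + max(|a_i/a_n|) for i = 0,...,n-1
where a_n is the leading coefficient.

Coefficients: [1, 1, -7, -2, -7]
Leading coefficient a_n = 1
Ratios |a_i/a_n|: 1, 7, 2, 7
Maximum ratio: 7
Cauchy's bound: |r| <= 1 + 7 = 8

Upper bound = 8


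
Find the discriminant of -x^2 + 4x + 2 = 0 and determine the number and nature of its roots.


For ax^2 + bx + c = 0, discriminant D = b^2 - 4ac
Here a = -1, b = 4, c = 2
D = (4)^2 - 4(-1)(2) = 16 + 8 = 24

D = 24 > 0 but not a perfect square
The equation has 2 distinct real irrational roots.

Discriminant = 24, 2 distinct real irrational roots


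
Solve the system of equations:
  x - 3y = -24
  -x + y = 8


Using Cramer's rule:
Determinant D = (1)(1) - (-1)(-3) = 1 - 3 = -2
Dx = (-24)(1) - (8)(-3) = -24 + 24 = 0
Dy = (1)(8) - (-1)(-24) = 8 - 24 = -16
x = Dx/D = 0/-2 = 0
y = Dy/D = -16/-2 = 8

x = 0, y = 8


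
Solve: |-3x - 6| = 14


An absolute value equation |expr| = 14 gives two cases:
Case 1: -3x - 6 = 14
  -3x = 20, so x = -20/3
Case 2: -3x - 6 = -14
  -3x = -8, so x = 8/3

x = -20/3, x = 8/3


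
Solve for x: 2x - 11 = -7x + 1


Starting with: 2x - 11 = -7x + 1
Move all x terms to left: (2 + 7)x = 1 + 11
Simplify: 9x = 12
Divide both sides by 9: x = 4/3

x = 4/3


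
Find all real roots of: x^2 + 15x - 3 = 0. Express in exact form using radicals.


Using the quadratic formula: x = (-b ± sqrt(b^2 - 4ac)) / (2a)
Here a = 1, b = 15, c = -3
Discriminant = b^2 - 4ac = 15^2 - 4(1)(-3) = 225 + 12 = 237
Since discriminant = 237 > 0, there are two real roots.
x = (-15 ± sqrt(237)) / 2
Numerically: x ≈ 0.1974 or x ≈ -15.1974

x = (-15 + sqrt(237)) / 2 or x = (-15 - sqrt(237)) / 2


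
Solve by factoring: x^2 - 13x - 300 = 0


We need two numbers that multiply to -300 and add to -13.
Those numbers are 12 and -25 (since 12 * (-25) = -300 and 12 + (-25) = -13).
So x^2 - 13x - 300 = (x + 12)(x - 25) = 0
Setting each factor to zero: x = -12 or x = 25

x = -12, x = 25


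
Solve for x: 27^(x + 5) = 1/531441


Express both sides with the same base.
1/531441 = 27^(-4)
Since the bases match, equate exponents: x + 5 = -4
So x = -4 - (5) = -9

x = -9


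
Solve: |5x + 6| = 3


An absolute value equation |expr| = 3 gives two cases:
Case 1: 5x + 6 = 3
  5x = -3, so x = -3/5
Case 2: 5x + 6 = -3
  5x = -9, so x = -9/5

x = -9/5, x = -3/5


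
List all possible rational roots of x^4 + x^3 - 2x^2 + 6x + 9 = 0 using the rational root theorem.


Rational root theorem: possible roots are ±p/q where:
  p divides the constant term (9): p ∈ {1, 3, 9}
  q divides the leading coefficient (1): q ∈ {1}

All possible rational roots: -9, -3, -1, 1, 3, 9

-9, -3, -1, 1, 3, 9


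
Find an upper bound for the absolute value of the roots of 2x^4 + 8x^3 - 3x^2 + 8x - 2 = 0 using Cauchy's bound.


Cauchy's bound: all roots r satisfy |r| <= 1 + max(|a_i/a_n|) for i = 0,...,n-1
where a_n is the leading coefficient.

Coefficients: [2, 8, -3, 8, -2]
Leading coefficient a_n = 2
Ratios |a_i/a_n|: 4, 3/2, 4, 1
Maximum ratio: 4
Cauchy's bound: |r| <= 1 + 4 = 5

Upper bound = 5


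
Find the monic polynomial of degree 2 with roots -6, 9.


A monic polynomial with roots -6, 9 is:
p(x) = (x + 6)(x - 9)
After multiplying by (x + 6): x + 6
After multiplying by (x - 9): x^2 - 3x - 54

x^2 - 3x - 54


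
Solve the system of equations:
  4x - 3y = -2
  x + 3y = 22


Using Cramer's rule:
Determinant D = (4)(3) - (1)(-3) = 12 + 3 = 15
Dx = (-2)(3) - (22)(-3) = -6 + 66 = 60
Dy = (4)(22) - (1)(-2) = 88 + 2 = 90
x = Dx/D = 60/15 = 4
y = Dy/D = 90/15 = 6

x = 4, y = 6


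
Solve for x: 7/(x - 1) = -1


Multiply both sides by (x - 1): 7 = -1(x - 1)
Distribute: 7 = -x + 1
-x = 7 - 1 = 6
x = -6

x = -6


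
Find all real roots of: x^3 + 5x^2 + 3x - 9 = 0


Let p(x) = x^3 + 5x^2 + 3x - 9. By the rational root theorem (leading coefficient 1), any rational root is an integer divisor of 9: try ±1, ±2, ... in turn.
Test x = 1: value = 0 ✓, so (x - 1) is a factor.
Synthetic division by (x - 1): bring down 1; 1(1) + 5 = 6; 6(1) + 3 = 9; 9(1) - 9 = 0 → quotient x^2 + 6x + 9, remainder 0.
Solve the quadratic x^2 + 6x + 9 = 0: discriminant = 6^2 - 4(1)(9) = 36 - 36 = 0.
Discriminant = 0, so a double root: x = -6/2 = -3.

x = -3 (multiplicity 2), x = 1


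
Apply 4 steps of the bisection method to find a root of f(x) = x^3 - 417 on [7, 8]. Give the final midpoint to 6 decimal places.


f(x) = x^3 - 417
f(7) = -74 < 0
f(8) = 95 > 0

Step 1: midpoint = (7.000000 + 8.000000)/2 = 7.500000
  f(7.500000) = 4.875000
  f(mid) > 0, so root is in [7.000000, 7.500000]

Step 2: midpoint = (7.000000 + 7.500000)/2 = 7.250000
  f(7.250000) = -35.921875
  f(mid) < 0, so root is in [7.250000, 7.500000]

Step 3: midpoint = (7.250000 + 7.500000)/2 = 7.375000
  f(7.375000) = -15.869141
  f(mid) < 0, so root is in [7.375000, 7.500000]

Step 4: midpoint = (7.375000 + 7.500000)/2 = 7.437500
  f(7.437500) = -5.584229
  f(mid) < 0, so root is in [7.437500, 7.500000]

midpoint = 7.437500


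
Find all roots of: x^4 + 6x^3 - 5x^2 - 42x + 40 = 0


Let p(x) = x^4 + 6x^3 - 5x^2 - 42x + 40. By the rational root theorem (leading coefficient 1), any rational root is an integer divisor of 40: try ±1, ±2, ... in turn.
Test x = 1: value = 0 ✓, so (x - 1) is a factor.
Synthetic division by (x - 1): bring down 1; 1(1) + 6 = 7; 7(1) - 5 = 2; 2(1) - 42 = -40; (-40)(1) + 40 = 0 → quotient x^3 + 7x^2 + 2x - 40, remainder 0.
Continue with the quotient x^3 + 7x^2 + 2x - 40 (candidates must divide 40; re-test x = 1 first in case it repeats).
Test x = 1: value = -30 ≠ 0.
Test x = -1: value = -36 ≠ 0.
Test x = 2: value = 0 ✓, so (x - 2) is a factor.
Synthetic division by (x - 2): bring down 1; 1(2) + 7 = 9; 9(2) + 2 = 20; 20(2) - 40 = 0 → quotient x^2 + 9x + 20, remainder 0.
Solve the quadratic x^2 + 9x + 20 = 0: discriminant = 9^2 - 4(1)(20) = 81 - 80 = 1.
sqrt(1) = 1, so x = (-9 ± 1)/2: x = -4 or x = -5.
Collecting all roots found:

x = -5, x = -4, x = 1, x = 2


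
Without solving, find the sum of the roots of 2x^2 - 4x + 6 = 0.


By Vieta's formulas for ax^2 + bx + c = 0:
  Sum of roots = -b/a
  Product of roots = c/a

Here a = 2, b = -4, c = 6
Sum = -(-4)/2 = 2
Product = 6/2 = 3

Sum = 2


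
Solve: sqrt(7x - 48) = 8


Square both sides: 7x - 48 = 8^2 = 64
7x = 64 + 48 = 112
x = 16
Check: sqrt(7*16 - 48) = sqrt(64) = 8 ✓

x = 16


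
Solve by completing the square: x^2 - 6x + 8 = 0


Start: x^2 - 6x + 8 = 0
Move constant: x^2 - 6x = -8
Half of -6 is -3, squared is 9
Add 9 to both sides: x^2 - 6x + 9 = 1
(x - 3)^2 = 1
x - 3 = ±1
x = 3 + 1 = 4 or x = 3 - 1 = 2

x = 2, x = 4


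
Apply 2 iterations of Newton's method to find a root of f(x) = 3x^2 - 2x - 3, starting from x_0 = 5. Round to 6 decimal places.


Newton's method: x_(n+1) = x_n - f(x_n)/f'(x_n)
f(x) = 3x^2 - 2x - 3
f'(x) = 6x - 2

Iteration 1:
  f(5.000000) = 62.000000
  f'(5.000000) = 28.000000
  x_1 = 5.000000 - (62.000000)/(28.000000) = 2.785714

Iteration 2:
  f(2.785714) = 14.709184
  f'(2.785714) = 14.714286
  x_2 = 2.785714 - (14.709184)/(14.714286) = 1.786061

x_2 = 1.786061


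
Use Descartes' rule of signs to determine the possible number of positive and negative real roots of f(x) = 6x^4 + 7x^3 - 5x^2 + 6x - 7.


Descartes' rule of signs:

For positive roots, count sign changes in f(x) = 6x^4 + 7x^3 - 5x^2 + 6x - 7:
Signs of coefficients: +, +, -, +, -
Number of sign changes: 3
Possible positive real roots: 3, 1

For negative roots, examine f(-x) = 6x^4 - 7x^3 - 5x^2 - 6x - 7:
Signs of coefficients: +, -, -, -, -
Number of sign changes: 1
Possible negative real roots: 1

Positive roots: 3 or 1; Negative roots: 1


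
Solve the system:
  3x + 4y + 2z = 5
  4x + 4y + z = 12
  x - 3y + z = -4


Using Cramer's rule. Expand each determinant along the first row.
D  = 3*[4*1 - 1*(-3)] - 4*[4*1 - 1*1] + 2*[4*(-3) - 4*1]
  = 3*(7) - 4*(3) + 2*(-16) = -23
Dx = 5*[4*1 - 1*(-3)] - 4*[12*1 - 1*(-4)] + 2*[12*(-3) - 4*(-4)]
  = 5*(7) - 4*(16) + 2*(-20) = -69
Dy = 3*[12*1 - 1*(-4)] - 5*[4*1 - 1*1] + 2*[4*(-4) - 12*1]
  = 3*(16) - 5*(3) + 2*(-28) = -23
Dz = 3*[4*(-4) - 12*(-3)] - 4*[4*(-4) - 12*1] + 5*[4*(-3) - 4*1]
  = 3*(20) - 4*(-28) + 5*(-16) = 92
x = Dx/D = -69/-23 = 3, y = Dy/D = -23/-23 = 1, z = Dz/D = 92/-23 = -4
Check eq1: (3)(3) + (4)(1) + (2)(-4) = 5 = 5 ✓
Check eq2: (4)(3) + (4)(1) + (1)(-4) = 12 = 12 ✓
Check eq3: (1)(3) + (-3)(1) + (1)(-4) = -4 = -4 ✓

x = 3, y = 1, z = -4


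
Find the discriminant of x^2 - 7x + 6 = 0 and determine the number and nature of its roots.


For ax^2 + bx + c = 0, discriminant D = b^2 - 4ac
Here a = 1, b = -7, c = 6
D = (-7)^2 - 4(1)(6) = 49 - 24 = 25

D = 25 > 0 and is a perfect square (sqrt = 5)
The equation has 2 distinct real rational roots.

Discriminant = 25, 2 distinct real rational roots


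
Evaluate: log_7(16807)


We need the exponent such that 7^? = 16807
7^5 = 16807
Therefore log_7(16807) = 5

5


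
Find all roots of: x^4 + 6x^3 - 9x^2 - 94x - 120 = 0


Let p(x) = x^4 + 6x^3 - 9x^2 - 94x - 120. By the rational root theorem (leading coefficient 1), any rational root is an integer divisor of 120: try ±1, ±2, ... in turn.
Test x = 1: value = -216 ≠ 0.
Test x = -1: value = -40 ≠ 0.
Test x = 2: value = -280 ≠ 0.
Test x = -2: value = 0 ✓, so (x + 2) is a factor.
Synthetic division by (x + 2): bring down 1; 1(-2) + 6 = 4; 4(-2) - 9 = -17; (-17)(-2) - 94 = -60; (-60)(-2) - 120 = 0 → quotient x^3 + 4x^2 - 17x - 60, remainder 0.
Continue with the quotient x^3 + 4x^2 - 17x - 60 (candidates must divide 60; re-test x = -2 first in case it repeats).
Test x = -2: value = -18 ≠ 0.
Test x = 3: value = -48 ≠ 0.
Test x = -3: value = 0 ✓, so (x + 3) is a factor.
Synthetic division by (x + 3): bring down 1; 1(-3) + 4 = 1; 1(-3) - 17 = -20; (-20)(-3) - 60 = 0 → quotient x^2 + x - 20, remainder 0.
Solve the quadratic x^2 + x - 20 = 0: discriminant = 1^2 - 4(1)(-20) = 1 + 80 = 81.
sqrt(81) = 9, so x = (-1 ± 9)/2: x = 4 or x = -5.
Collecting all roots found:

x = -5, x = -3, x = -2, x = 4


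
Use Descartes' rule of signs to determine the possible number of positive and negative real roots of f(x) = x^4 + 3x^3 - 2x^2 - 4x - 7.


Descartes' rule of signs:

For positive roots, count sign changes in f(x) = x^4 + 3x^3 - 2x^2 - 4x - 7:
Signs of coefficients: +, +, -, -, -
Number of sign changes: 1
Possible positive real roots: 1

For negative roots, examine f(-x) = x^4 - 3x^3 - 2x^2 + 4x - 7:
Signs of coefficients: +, -, -, +, -
Number of sign changes: 3
Possible negative real roots: 3, 1

Positive roots: 1; Negative roots: 3 or 1


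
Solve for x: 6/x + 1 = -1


Subtract 1 from both sides: 6/x = -2
Multiply both sides by x: 6 = -2 * x
Divide by -2: x = -3

x = -3


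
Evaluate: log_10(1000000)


We need the exponent such that 10^? = 1000000
10^6 = 1000000
Therefore log_10(1000000) = 6

6


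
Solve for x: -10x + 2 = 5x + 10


Starting with: -10x + 2 = 5x + 10
Move all x terms to left: (-10 - 5)x = 10 - 2
Simplify: -15x = 8
Divide both sides by -15: x = -8/15

x = -8/15


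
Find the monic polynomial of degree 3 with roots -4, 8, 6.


A monic polynomial with roots -4, 8, 6 is:
p(x) = (x + 4)(x - 8)(x - 6)
After multiplying by (x + 4): x + 4
After multiplying by (x - 8): x^2 - 4x - 32
After multiplying by (x - 6): x^3 - 10x^2 - 8x + 192

x^3 - 10x^2 - 8x + 192


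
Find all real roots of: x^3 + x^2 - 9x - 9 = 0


Let p(x) = x^3 + x^2 - 9x - 9. By the rational root theorem (leading coefficient 1), any rational root is an integer divisor of 9: try ±1, ±2, ... in turn.
Test x = 1: value = -16 ≠ 0.
Test x = -1: value = 0 ✓, so (x + 1) is a factor.
Synthetic division by (x + 1): bring down 1; 1(-1) + 1 = 0; 0(-1) - 9 = -9; (-9)(-1) - 9 = 0 → quotient x^2 - 9, remainder 0.
Solve the quadratic x^2 - 9 = 0: discriminant = 0^2 - 4(1)(-9) = 0 + 36 = 36.
sqrt(36) = 6, so x = (0 ± 6)/2: x = 3 or x = -3.

x = -3, x = -1, x = 3


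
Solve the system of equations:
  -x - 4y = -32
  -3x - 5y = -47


Using Cramer's rule:
Determinant D = (-1)(-5) - (-3)(-4) = 5 - 12 = -7
Dx = (-32)(-5) - (-47)(-4) = 160 - 188 = -28
Dy = (-1)(-47) - (-3)(-32) = 47 - 96 = -49
x = Dx/D = -28/-7 = 4
y = Dy/D = -49/-7 = 7

x = 4, y = 7


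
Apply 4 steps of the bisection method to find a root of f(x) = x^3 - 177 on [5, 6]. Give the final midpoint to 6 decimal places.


f(x) = x^3 - 177
f(5) = -52 < 0
f(6) = 39 > 0

Step 1: midpoint = (5.000000 + 6.000000)/2 = 5.500000
  f(5.500000) = -10.625000
  f(mid) < 0, so root is in [5.500000, 6.000000]

Step 2: midpoint = (5.500000 + 6.000000)/2 = 5.750000
  f(5.750000) = 13.109375
  f(mid) > 0, so root is in [5.500000, 5.750000]

Step 3: midpoint = (5.500000 + 5.750000)/2 = 5.625000
  f(5.625000) = 0.978516
  f(mid) > 0, so root is in [5.500000, 5.625000]

Step 4: midpoint = (5.500000 + 5.625000)/2 = 5.562500
  f(5.562500) = -4.888428
  f(mid) < 0, so root is in [5.562500, 5.625000]

midpoint = 5.562500


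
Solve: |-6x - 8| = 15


An absolute value equation |expr| = 15 gives two cases:
Case 1: -6x - 8 = 15
  -6x = 23, so x = -23/6
Case 2: -6x - 8 = -15
  -6x = -7, so x = 7/6

x = -23/6, x = 7/6


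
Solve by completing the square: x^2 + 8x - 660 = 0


Start: x^2 + 8x - 660 = 0
Move constant: x^2 + 8x = 660
Half of 8 is 4, squared is 16
Add 16 to both sides: x^2 + 8x + 16 = 676
(x + 4)^2 = 676
x + 4 = ±26
x = -4 + 26 = 22 or x = -4 - 26 = -30

x = -30, x = 22


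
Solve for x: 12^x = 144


Express both sides with the same base.
144 = 12^2
Since the bases match: x = 2

x = 2


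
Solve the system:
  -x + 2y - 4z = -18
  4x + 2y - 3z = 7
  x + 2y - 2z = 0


Using Cramer's rule. Expand each determinant along the first row.
D  = (-1)*[2*(-2) - (-3)*2] - 2*[4*(-2) - (-3)*1] + (-4)*[4*2 - 2*1]
  = (-1)*(2) - 2*(-5) + (-4)*(6) = -16
Dx = (-18)*[2*(-2) - (-3)*2] - 2*[7*(-2) - (-3)*0] + (-4)*[7*2 - 2*0]
  = (-18)*(2) - 2*(-14) + (-4)*(14) = -64
Dy = (-1)*[7*(-2) - (-3)*0] - (-18)*[4*(-2) - (-3)*1] + (-4)*[4*0 - 7*1]
  = (-1)*(-14) - (-18)*(-5) + (-4)*(-7) = -48
Dz = (-1)*[2*0 - 7*2] - 2*[4*0 - 7*1] + (-18)*[4*2 - 2*1]
  = (-1)*(-14) - 2*(-7) + (-18)*(6) = -80
x = Dx/D = -64/-16 = 4, y = Dy/D = -48/-16 = 3, z = Dz/D = -80/-16 = 5
Check eq1: (-1)(4) + (2)(3) + (-4)(5) = -18 = -18 ✓
Check eq2: (4)(4) + (2)(3) + (-3)(5) = 7 = 7 ✓
Check eq3: (1)(4) + (2)(3) + (-2)(5) = 0 = 0 ✓

x = 4, y = 3, z = 5


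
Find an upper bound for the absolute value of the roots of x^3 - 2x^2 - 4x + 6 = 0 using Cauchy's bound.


Cauchy's bound: all roots r satisfy |r| <= 1 + max(|a_i/a_n|) for i = 0,...,n-1
where a_n is the leading coefficient.

Coefficients: [1, -2, -4, 6]
Leading coefficient a_n = 1
Ratios |a_i/a_n|: 2, 4, 6
Maximum ratio: 6
Cauchy's bound: |r| <= 1 + 6 = 7

Upper bound = 7


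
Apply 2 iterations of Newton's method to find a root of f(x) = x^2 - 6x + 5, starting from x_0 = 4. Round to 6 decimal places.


Newton's method: x_(n+1) = x_n - f(x_n)/f'(x_n)
f(x) = x^2 - 6x + 5
f'(x) = 2x - 6

Iteration 1:
  f(4.000000) = -3.000000
  f'(4.000000) = 2.000000
  x_1 = 4.000000 - (-3.000000)/(2.000000) = 5.500000

Iteration 2:
  f(5.500000) = 2.250000
  f'(5.500000) = 5.000000
  x_2 = 5.500000 - (2.250000)/(5.000000) = 5.050000

x_2 = 5.050000


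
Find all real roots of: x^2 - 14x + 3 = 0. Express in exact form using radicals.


Using the quadratic formula: x = (-b ± sqrt(b^2 - 4ac)) / (2a)
Here a = 1, b = -14, c = 3
Discriminant = b^2 - 4ac = (-14)^2 - 4(1)(3) = 196 - 12 = 184
Since discriminant = 184 > 0, there are two real roots.
x = (14 ± 2*sqrt(46)) / 2
Simplifying: x = 7 ± sqrt(46)
Numerically: x ≈ 13.7823 or x ≈ 0.2177

x = 7 + sqrt(46) or x = 7 - sqrt(46)


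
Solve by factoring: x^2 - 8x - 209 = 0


We need two numbers that multiply to -209 and add to -8.
Those numbers are -19 and 11 (since (-19) * 11 = -209 and (-19) + 11 = -8).
So x^2 - 8x - 209 = (x - 19)(x + 11) = 0
Setting each factor to zero: x = 19 or x = -11

x = -11, x = 19


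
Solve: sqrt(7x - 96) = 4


Square both sides: 7x - 96 = 4^2 = 16
7x = 16 + 96 = 112
x = 16
Check: sqrt(7*16 - 96) = sqrt(16) = 4 ✓

x = 16
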